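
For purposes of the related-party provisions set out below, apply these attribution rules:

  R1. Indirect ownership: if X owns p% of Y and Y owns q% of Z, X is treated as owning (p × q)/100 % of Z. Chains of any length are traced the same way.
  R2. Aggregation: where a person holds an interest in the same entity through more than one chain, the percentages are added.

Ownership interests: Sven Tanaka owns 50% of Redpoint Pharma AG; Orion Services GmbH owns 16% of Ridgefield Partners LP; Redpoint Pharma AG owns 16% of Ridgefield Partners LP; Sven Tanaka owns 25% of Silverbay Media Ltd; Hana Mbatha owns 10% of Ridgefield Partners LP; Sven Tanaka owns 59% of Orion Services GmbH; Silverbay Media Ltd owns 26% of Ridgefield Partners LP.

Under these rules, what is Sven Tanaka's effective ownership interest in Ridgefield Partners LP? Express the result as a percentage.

23.94%

Chain via Redpoint Pharma AG (R1): 50% × 16% = 8% of Ridgefield Partners LP.
Chain via Orion Services GmbH (R1): 59% × 16% = 9.44% of Ridgefield Partners LP.
Chain via Silverbay Media Ltd (R1): 25% × 26% = 6.5% of Ridgefield Partners LP.
Aggregating (R2): 8% + 9.44% + 6.5% = 23.94%.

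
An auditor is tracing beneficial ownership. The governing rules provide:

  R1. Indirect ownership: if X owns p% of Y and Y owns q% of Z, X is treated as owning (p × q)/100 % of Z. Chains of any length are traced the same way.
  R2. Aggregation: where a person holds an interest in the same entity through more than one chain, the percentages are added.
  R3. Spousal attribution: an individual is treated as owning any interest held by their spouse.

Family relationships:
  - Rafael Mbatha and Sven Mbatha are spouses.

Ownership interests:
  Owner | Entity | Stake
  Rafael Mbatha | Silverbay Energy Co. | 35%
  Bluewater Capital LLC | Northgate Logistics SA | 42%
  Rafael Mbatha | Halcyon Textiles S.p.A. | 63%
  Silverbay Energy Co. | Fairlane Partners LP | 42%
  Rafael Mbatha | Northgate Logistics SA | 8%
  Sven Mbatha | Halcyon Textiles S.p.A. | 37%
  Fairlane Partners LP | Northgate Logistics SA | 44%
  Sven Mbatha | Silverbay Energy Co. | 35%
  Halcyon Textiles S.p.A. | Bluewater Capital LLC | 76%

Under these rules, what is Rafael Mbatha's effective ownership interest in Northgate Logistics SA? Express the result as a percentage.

52.856%

By spousal attribution (R3), Rafael Mbatha is treated as also owning Sven Mbatha's interest in Silverbay Energy Co, giving 35% + 35% = 70%.
By spousal attribution (R3), Rafael Mbatha is treated as also owning Sven Mbatha's interest in Halcyon Textiles S.p.A, giving 63% + 37% = 100%.
Chain via Silverbay Energy Co. → Fairlane Partners LP (R1): 70% × 42% × 44% = 12.936% of Northgate Logistics SA.
Chain via Halcyon Textiles S.p.A. → Bluewater Capital LLC (R1): 100% × 76% × 42% = 31.92% of Northgate Logistics SA.
Direct interest in Northgate Logistics SA: 8%.
Aggregating (R2): 12.936% + 31.92% + 8% = 52.856%.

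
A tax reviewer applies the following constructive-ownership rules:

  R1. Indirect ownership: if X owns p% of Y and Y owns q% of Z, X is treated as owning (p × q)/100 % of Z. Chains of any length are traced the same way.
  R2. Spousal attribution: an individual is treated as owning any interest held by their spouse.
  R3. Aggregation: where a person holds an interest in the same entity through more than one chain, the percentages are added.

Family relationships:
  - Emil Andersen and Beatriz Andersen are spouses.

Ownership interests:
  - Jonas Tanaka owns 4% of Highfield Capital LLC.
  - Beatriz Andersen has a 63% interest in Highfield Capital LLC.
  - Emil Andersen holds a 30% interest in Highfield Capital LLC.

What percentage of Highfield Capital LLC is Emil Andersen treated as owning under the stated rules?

93%

By spousal attribution (R2), Emil Andersen is treated as also owning Beatriz Andersen's interest in Highfield Capital LLC, giving 30% + 63% = 93%.
Direct interest in Highfield Capital LLC: 93%.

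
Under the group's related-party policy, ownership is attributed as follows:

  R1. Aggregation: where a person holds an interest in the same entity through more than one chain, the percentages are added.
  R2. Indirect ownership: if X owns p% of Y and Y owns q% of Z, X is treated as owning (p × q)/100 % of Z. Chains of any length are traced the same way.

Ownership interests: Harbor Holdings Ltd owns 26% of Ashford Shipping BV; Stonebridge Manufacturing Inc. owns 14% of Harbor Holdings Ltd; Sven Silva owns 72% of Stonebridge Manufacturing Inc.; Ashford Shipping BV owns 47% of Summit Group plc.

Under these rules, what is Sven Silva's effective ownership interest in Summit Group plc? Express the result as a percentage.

Chain via Stonebridge Manufacturing Inc. → Harbor Holdings Ltd → Ashford Shipping BV (R2): 72% × 14% × 26% × 47% = 1.231776% of Summit Group plc.

1.231776%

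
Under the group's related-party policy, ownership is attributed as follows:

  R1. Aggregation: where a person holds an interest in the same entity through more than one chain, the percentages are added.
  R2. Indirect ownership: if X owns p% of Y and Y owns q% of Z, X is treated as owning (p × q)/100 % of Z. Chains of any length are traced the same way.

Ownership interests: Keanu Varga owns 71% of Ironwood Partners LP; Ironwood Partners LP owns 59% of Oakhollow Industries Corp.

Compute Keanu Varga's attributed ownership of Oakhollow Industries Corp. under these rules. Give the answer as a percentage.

41.89%

Chain via Ironwood Partners LP (R2): 71% × 59% = 41.89% of Oakhollow Industries Corp.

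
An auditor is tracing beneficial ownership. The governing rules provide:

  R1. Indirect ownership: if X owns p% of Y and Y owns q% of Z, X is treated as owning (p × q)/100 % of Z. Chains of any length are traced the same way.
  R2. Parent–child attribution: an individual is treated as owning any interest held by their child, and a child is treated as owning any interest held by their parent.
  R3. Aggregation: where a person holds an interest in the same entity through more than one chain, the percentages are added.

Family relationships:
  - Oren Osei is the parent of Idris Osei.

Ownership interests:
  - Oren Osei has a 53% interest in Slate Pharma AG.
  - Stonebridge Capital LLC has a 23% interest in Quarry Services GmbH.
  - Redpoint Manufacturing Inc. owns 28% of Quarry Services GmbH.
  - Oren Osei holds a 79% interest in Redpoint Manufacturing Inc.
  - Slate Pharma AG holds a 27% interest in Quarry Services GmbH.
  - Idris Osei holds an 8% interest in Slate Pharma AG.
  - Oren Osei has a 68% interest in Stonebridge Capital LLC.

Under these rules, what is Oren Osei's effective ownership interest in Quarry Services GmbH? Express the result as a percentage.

By parent–child attribution (R2), Oren Osei is treated as also owning Idris Osei's interest in Slate Pharma AG, giving 53% + 8% = 61%.
Chain via Stonebridge Capital LLC (R1): 68% × 23% = 15.64% of Quarry Services GmbH.
Chain via Slate Pharma AG (R1): 61% × 27% = 16.47% of Quarry Services GmbH.
Chain via Redpoint Manufacturing Inc. (R1): 79% × 28% = 22.12% of Quarry Services GmbH.
Aggregating (R3): 15.64% + 16.47% + 22.12% = 54.23%.

54.23%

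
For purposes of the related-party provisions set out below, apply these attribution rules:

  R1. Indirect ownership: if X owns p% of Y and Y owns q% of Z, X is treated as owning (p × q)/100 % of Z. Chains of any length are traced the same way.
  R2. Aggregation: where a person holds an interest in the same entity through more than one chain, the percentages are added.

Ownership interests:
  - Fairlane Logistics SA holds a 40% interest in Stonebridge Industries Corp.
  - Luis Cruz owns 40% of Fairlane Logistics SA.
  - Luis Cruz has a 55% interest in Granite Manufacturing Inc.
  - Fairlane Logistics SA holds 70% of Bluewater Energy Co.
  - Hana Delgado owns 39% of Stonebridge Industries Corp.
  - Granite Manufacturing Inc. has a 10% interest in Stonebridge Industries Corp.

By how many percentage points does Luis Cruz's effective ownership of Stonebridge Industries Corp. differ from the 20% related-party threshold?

Chain via Fairlane Logistics SA (R1): 40% × 40% = 16% of Stonebridge Industries Corp.
Chain via Granite Manufacturing Inc. (R1): 55% × 10% = 5.5% of Stonebridge Industries Corp.
Aggregating (R2): 16% + 5.5% = 21.5%.
21.5% exceeds the 20% threshold by 1.5 percentage points.

1.5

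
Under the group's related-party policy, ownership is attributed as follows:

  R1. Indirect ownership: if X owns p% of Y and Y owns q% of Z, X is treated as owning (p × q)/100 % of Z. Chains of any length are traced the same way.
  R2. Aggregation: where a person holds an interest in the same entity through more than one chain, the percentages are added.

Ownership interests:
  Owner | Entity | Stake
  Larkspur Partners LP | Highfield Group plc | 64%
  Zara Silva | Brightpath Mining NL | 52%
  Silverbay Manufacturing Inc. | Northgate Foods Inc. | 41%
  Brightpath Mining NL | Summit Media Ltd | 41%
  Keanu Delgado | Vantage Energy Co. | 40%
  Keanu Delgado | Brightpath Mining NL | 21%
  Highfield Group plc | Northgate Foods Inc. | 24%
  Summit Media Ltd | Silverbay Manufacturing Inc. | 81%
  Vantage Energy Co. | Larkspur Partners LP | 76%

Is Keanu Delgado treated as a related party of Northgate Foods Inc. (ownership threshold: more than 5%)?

Chain via Vantage Energy Co. → Larkspur Partners LP → Highfield Group plc (R1): 40% × 76% × 64% × 24% = 4.66944% of Northgate Foods Inc.
Chain via Brightpath Mining NL → Summit Media Ltd → Silverbay Manufacturing Inc. (R1): 21% × 41% × 81% × 41% = 2.859381% of Northgate Foods Inc.
Aggregating (R2): 4.66944% + 2.859381% = 7.528821%.
7.528821% exceeds the 5% threshold, so Keanu is a related party to Northgate Foods Inc.

Yes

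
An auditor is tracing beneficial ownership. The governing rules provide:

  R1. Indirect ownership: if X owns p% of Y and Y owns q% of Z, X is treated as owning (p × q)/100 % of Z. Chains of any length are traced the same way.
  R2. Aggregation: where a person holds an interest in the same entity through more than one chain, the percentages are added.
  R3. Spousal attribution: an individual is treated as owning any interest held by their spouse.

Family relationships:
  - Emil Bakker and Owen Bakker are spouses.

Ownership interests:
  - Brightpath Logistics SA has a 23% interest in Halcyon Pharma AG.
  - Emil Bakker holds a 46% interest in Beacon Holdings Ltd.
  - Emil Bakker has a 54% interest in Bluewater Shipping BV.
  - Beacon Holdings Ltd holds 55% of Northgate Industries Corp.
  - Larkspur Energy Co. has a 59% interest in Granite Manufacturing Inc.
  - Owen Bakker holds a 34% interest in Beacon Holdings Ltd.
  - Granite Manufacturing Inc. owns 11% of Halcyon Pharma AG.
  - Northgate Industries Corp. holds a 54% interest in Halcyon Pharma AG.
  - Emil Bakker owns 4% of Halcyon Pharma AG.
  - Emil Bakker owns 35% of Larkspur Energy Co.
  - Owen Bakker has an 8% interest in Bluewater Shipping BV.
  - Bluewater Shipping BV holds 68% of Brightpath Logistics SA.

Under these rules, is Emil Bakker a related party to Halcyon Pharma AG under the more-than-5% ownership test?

By spousal attribution (R3), Emil Bakker is treated as also owning Owen Bakker's interest in Beacon Holdings Ltd, giving 46% + 34% = 80%.
By spousal attribution (R3), Emil Bakker is treated as also owning Owen Bakker's interest in Bluewater Shipping BV, giving 54% + 8% = 62%.
Chain via Beacon Holdings Ltd → Northgate Industries Corp. (R1): 80% × 55% × 54% = 23.76% of Halcyon Pharma AG.
Chain via Bluewater Shipping BV → Brightpath Logistics SA (R1): 62% × 68% × 23% = 9.6968% of Halcyon Pharma AG.
Chain via Larkspur Energy Co. → Granite Manufacturing Inc. (R1): 35% × 59% × 11% = 2.2715% of Halcyon Pharma AG.
Direct interest in Halcyon Pharma AG: 4%.
Aggregating (R2): 23.76% + 9.6968% + 2.2715% + 4% = 39.7283%.
39.7283% exceeds the 5% threshold, so Emil is a related party to Halcyon Pharma AG.

Yes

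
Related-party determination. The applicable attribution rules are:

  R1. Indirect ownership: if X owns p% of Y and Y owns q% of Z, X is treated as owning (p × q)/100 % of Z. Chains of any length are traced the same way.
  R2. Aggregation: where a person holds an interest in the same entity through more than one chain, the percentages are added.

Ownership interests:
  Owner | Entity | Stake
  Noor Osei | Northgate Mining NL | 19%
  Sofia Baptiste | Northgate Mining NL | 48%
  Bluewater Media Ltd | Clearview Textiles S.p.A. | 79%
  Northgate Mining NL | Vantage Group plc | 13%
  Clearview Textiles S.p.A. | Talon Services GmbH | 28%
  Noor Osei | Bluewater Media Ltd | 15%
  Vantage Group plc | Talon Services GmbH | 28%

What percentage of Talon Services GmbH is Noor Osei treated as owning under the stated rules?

4.0096%

Chain via Bluewater Media Ltd → Clearview Textiles S.p.A. (R1): 15% × 79% × 28% = 3.318% of Talon Services GmbH.
Chain via Northgate Mining NL → Vantage Group plc (R1): 19% × 13% × 28% = 0.6916% of Talon Services GmbH.
Aggregating (R2): 3.318% + 0.6916% = 4.0096%.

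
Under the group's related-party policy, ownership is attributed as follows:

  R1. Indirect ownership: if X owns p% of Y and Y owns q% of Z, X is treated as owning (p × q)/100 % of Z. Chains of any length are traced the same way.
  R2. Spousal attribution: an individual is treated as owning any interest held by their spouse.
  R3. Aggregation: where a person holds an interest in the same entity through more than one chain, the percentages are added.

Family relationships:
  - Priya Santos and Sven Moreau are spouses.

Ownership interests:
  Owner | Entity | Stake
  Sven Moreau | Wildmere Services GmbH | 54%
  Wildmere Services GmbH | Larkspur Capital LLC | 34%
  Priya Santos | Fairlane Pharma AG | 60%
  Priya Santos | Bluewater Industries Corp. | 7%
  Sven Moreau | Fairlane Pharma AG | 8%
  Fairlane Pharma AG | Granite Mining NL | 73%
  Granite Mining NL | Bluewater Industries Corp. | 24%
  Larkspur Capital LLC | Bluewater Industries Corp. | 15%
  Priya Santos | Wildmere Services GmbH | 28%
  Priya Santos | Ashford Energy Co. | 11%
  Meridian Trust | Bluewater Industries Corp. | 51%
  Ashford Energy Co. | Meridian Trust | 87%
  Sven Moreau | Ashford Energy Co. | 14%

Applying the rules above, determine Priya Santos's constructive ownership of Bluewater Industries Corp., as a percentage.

34.1881%

By spousal attribution (R2), Priya Santos is treated as also owning Sven Moreau's interest in Fairlane Pharma AG, giving 60% + 8% = 68%.
By spousal attribution (R2), Priya Santos is treated as also owning Sven Moreau's interest in Wildmere Services GmbH, giving 28% + 54% = 82%.
By spousal attribution (R2), Priya Santos is treated as also owning Sven Moreau's interest in Ashford Energy Co, giving 11% + 14% = 25%.
Chain via Fairlane Pharma AG → Granite Mining NL (R1): 68% × 73% × 24% = 11.9136% of Bluewater Industries Corp.
Chain via Wildmere Services GmbH → Larkspur Capital LLC (R1): 82% × 34% × 15% = 4.182% of Bluewater Industries Corp.
Chain via Ashford Energy Co. → Meridian Trust (R1): 25% × 87% × 51% = 11.0925% of Bluewater Industries Corp.
Direct interest in Bluewater Industries Corp: 7%.
Aggregating (R3): 11.9136% + 4.182% + 11.0925% + 7% = 34.1881%.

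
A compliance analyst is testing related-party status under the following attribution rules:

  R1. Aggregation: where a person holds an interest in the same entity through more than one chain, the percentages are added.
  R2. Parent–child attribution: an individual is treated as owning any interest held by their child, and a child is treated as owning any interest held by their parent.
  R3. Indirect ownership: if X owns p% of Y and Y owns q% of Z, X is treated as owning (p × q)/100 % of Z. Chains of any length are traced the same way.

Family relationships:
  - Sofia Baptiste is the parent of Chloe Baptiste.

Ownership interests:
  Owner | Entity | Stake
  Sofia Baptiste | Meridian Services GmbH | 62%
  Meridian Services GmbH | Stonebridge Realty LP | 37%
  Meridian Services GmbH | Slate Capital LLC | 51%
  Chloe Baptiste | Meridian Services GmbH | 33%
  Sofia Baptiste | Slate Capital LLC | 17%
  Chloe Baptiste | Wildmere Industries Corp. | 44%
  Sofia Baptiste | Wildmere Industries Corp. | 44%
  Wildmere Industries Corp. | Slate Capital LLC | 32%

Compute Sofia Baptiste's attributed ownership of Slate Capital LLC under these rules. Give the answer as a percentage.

93.61%

By parent–child attribution (R2), Sofia Baptiste is treated as also owning Chloe Baptiste's interest in Meridian Services GmbH, giving 62% + 33% = 95%.
By parent–child attribution (R2), Sofia Baptiste is treated as also owning Chloe Baptiste's interest in Wildmere Industries Corp, giving 44% + 44% = 88%.
Chain via Meridian Services GmbH (R3): 95% × 51% = 48.45% of Slate Capital LLC.
Chain via Wildmere Industries Corp. (R3): 88% × 32% = 28.16% of Slate Capital LLC.
Direct interest in Slate Capital LLC: 17%.
Aggregating (R1): 48.45% + 28.16% + 17% = 93.61%.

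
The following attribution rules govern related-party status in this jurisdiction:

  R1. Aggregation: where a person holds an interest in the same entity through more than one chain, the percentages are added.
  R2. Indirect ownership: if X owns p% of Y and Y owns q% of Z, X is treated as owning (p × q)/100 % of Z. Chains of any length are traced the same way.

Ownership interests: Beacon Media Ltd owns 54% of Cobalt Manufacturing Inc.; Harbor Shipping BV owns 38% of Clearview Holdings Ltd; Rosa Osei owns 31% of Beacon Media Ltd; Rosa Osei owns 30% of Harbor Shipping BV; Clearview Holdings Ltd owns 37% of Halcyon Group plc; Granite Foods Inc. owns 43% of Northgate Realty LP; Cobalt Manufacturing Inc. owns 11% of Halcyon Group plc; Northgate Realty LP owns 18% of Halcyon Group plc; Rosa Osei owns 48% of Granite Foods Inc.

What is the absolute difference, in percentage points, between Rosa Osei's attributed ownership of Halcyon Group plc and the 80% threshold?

Chain via Harbor Shipping BV → Clearview Holdings Ltd (R2): 30% × 38% × 37% = 4.218% of Halcyon Group plc.
Chain via Beacon Media Ltd → Cobalt Manufacturing Inc. (R2): 31% × 54% × 11% = 1.8414% of Halcyon Group plc.
Chain via Granite Foods Inc. → Northgate Realty LP (R2): 48% × 43% × 18% = 3.7152% of Halcyon Group plc.
Aggregating (R1): 4.218% + 1.8414% + 3.7152% = 9.7746%.
9.7746% falls short of the 80% threshold by 70.2254 percentage points.

70.2254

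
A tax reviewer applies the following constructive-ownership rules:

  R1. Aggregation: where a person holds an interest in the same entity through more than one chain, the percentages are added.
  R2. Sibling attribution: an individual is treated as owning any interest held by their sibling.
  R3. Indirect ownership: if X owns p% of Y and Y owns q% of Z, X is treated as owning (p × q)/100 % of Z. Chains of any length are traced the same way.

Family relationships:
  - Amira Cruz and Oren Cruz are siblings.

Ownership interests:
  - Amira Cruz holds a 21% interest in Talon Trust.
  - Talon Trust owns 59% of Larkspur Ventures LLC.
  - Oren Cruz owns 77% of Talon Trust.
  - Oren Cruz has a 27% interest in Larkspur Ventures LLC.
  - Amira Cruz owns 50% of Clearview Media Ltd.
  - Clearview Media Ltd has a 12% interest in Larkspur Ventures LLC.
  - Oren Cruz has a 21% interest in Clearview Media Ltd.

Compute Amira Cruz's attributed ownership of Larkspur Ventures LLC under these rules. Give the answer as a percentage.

By sibling attribution (R2), Amira Cruz is treated as also owning Oren Cruz's interest in Clearview Media Ltd, giving 50% + 21% = 71%.
By sibling attribution (R2), Amira Cruz is treated as also owning Oren Cruz's interest in Talon Trust, giving 21% + 77% = 98%.
By sibling attribution (R2), Amira Cruz is treated as owning Oren Cruz's 27% interest in Larkspur Ventures LLC.
Chain via Clearview Media Ltd (R3): 71% × 12% = 8.52% of Larkspur Ventures LLC.
Chain via Talon Trust (R3): 98% × 59% = 57.82% of Larkspur Ventures LLC.
Direct interest in Larkspur Ventures LLC: 27%.
Aggregating (R1): 8.52% + 57.82% + 27% = 93.34%.

93.34%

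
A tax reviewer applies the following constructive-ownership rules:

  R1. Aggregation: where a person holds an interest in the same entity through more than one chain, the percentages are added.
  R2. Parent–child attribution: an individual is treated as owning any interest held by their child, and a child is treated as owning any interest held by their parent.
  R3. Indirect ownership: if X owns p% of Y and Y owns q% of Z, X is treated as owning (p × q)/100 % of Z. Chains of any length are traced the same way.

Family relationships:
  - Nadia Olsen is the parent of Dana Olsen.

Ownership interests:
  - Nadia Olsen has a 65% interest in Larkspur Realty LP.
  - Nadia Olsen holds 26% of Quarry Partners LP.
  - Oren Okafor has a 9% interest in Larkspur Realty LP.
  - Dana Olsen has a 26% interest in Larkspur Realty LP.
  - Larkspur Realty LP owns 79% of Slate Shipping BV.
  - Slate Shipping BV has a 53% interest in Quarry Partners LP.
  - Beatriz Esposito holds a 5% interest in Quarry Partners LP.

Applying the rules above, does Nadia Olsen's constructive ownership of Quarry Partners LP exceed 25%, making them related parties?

By parent–child attribution (R2), Nadia Olsen is treated as also owning Dana Olsen's interest in Larkspur Realty LP, giving 65% + 26% = 91%.
Chain via Larkspur Realty LP → Slate Shipping BV (R3): 91% × 79% × 53% = 38.1017% of Quarry Partners LP.
Direct interest in Quarry Partners LP: 26%.
Aggregating (R1): 38.1017% + 26% = 64.1017%.
64.1017% exceeds the 25% threshold, so Nadia is a related party to Quarry Partners LP.

Yes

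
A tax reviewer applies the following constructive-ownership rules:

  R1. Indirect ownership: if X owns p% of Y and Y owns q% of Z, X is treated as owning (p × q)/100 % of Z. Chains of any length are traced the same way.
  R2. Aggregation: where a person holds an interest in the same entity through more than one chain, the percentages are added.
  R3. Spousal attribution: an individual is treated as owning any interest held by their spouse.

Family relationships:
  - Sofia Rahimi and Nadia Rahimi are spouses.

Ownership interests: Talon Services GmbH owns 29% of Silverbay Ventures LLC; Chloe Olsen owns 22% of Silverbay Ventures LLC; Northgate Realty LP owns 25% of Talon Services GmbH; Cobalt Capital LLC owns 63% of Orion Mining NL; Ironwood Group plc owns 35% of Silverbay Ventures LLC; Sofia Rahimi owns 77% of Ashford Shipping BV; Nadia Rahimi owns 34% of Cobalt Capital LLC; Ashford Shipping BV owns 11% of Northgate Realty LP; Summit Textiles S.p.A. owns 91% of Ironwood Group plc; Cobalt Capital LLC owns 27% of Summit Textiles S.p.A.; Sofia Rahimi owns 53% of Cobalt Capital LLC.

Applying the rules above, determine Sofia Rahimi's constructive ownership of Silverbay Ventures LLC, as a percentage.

8.09564%

By spousal attribution (R3), Sofia Rahimi is treated as also owning Nadia Rahimi's interest in Cobalt Capital LLC, giving 53% + 34% = 87%.
Chain via Ashford Shipping BV → Northgate Realty LP → Talon Services GmbH (R1): 77% × 11% × 25% × 29% = 0.614075% of Silverbay Ventures LLC.
Chain via Cobalt Capital LLC → Summit Textiles S.p.A. → Ironwood Group plc (R1): 87% × 27% × 91% × 35% = 7.481565% of Silverbay Ventures LLC.
Aggregating (R2): 0.614075% + 7.481565% = 8.09564%.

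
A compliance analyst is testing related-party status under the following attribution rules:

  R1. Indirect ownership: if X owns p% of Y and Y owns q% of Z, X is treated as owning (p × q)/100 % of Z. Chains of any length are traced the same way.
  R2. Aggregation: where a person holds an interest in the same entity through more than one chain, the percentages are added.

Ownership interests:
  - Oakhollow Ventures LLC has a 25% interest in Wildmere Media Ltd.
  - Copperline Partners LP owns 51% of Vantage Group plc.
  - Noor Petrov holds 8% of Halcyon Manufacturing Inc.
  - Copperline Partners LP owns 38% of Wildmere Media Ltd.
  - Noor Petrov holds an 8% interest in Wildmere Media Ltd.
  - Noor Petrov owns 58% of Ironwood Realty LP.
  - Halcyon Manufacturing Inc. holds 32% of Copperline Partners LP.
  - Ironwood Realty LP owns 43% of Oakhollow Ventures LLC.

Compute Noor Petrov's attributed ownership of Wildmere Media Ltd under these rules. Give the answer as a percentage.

15.2078%

Chain via Halcyon Manufacturing Inc. → Copperline Partners LP (R1): 8% × 32% × 38% = 0.9728% of Wildmere Media Ltd.
Chain via Ironwood Realty LP → Oakhollow Ventures LLC (R1): 58% × 43% × 25% = 6.235% of Wildmere Media Ltd.
Direct interest in Wildmere Media Ltd: 8%.
Aggregating (R2): 0.9728% + 6.235% + 8% = 15.2078%.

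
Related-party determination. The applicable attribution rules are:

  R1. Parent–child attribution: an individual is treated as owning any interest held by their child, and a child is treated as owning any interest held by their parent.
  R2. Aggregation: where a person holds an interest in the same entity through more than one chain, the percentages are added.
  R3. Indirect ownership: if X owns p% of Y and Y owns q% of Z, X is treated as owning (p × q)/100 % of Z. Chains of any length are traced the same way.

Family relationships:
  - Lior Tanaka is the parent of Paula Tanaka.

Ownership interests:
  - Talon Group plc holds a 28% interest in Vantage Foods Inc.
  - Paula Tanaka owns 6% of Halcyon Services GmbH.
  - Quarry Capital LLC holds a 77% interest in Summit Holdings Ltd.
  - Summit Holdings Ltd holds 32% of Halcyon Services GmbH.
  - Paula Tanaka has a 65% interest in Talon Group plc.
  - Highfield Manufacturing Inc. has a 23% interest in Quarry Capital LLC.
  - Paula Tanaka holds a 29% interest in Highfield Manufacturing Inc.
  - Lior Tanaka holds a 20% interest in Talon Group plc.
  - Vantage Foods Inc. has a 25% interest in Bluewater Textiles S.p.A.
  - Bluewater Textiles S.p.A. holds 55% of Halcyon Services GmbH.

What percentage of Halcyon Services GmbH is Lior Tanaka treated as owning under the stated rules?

By parent–child attribution (R1), Lior Tanaka is treated as also owning Paula Tanaka's interest in Talon Group plc, giving 20% + 65% = 85%.
By parent–child attribution (R1), Lior Tanaka is treated as owning Paula Tanaka's 29% interest in Highfield Manufacturing Inc.
By parent–child attribution (R1), Lior Tanaka is treated as owning Paula Tanaka's 6% interest in Halcyon Services GmbH.
Chain via Talon Group plc → Vantage Foods Inc. → Bluewater Textiles S.p.A. (R3): 85% × 28% × 25% × 55% = 3.2725% of Halcyon Services GmbH.
Chain via Highfield Manufacturing Inc. → Quarry Capital LLC → Summit Holdings Ltd (R3): 29% × 23% × 77% × 32% = 1.643488% of Halcyon Services GmbH.
Direct interest in Halcyon Services GmbH: 6%.
Aggregating (R2): 3.2725% + 1.643488% + 6% = 10.915988%.

10.915988%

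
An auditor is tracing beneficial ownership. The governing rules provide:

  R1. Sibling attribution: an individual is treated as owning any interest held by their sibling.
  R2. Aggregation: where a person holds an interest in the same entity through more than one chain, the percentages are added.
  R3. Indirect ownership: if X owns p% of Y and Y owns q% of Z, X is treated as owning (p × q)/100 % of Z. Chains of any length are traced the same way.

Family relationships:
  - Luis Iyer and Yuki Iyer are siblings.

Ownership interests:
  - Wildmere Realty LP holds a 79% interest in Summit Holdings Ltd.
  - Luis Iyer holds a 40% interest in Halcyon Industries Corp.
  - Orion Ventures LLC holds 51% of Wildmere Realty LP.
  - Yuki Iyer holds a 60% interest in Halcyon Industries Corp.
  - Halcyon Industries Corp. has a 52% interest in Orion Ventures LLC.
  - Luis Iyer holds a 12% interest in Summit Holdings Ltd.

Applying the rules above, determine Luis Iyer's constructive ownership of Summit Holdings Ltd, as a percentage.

32.9508%

By sibling attribution (R1), Luis Iyer is treated as also owning Yuki Iyer's interest in Halcyon Industries Corp, giving 40% + 60% = 100%.
Chain via Halcyon Industries Corp. → Orion Ventures LLC → Wildmere Realty LP (R3): 100% × 52% × 51% × 79% = 20.9508% of Summit Holdings Ltd.
Direct interest in Summit Holdings Ltd: 12%.
Aggregating (R2): 20.9508% + 12% = 32.9508%.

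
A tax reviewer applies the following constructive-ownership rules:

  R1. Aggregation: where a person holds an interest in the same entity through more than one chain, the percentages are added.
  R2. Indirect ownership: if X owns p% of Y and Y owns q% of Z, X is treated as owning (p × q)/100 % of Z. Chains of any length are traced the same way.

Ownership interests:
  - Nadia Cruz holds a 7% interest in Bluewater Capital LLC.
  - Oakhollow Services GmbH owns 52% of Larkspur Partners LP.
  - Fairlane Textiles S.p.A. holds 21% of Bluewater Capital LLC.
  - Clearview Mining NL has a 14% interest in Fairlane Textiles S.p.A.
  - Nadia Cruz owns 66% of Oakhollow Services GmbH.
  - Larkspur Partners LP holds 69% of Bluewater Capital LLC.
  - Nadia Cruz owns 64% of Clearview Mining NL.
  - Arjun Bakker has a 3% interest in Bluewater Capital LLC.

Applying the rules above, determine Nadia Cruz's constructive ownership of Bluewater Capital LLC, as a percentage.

32.5624%

Chain via Clearview Mining NL → Fairlane Textiles S.p.A. (R2): 64% × 14% × 21% = 1.8816% of Bluewater Capital LLC.
Chain via Oakhollow Services GmbH → Larkspur Partners LP (R2): 66% × 52% × 69% = 23.6808% of Bluewater Capital LLC.
Direct interest in Bluewater Capital LLC: 7%.
Aggregating (R1): 1.8816% + 23.6808% + 7% = 32.5624%.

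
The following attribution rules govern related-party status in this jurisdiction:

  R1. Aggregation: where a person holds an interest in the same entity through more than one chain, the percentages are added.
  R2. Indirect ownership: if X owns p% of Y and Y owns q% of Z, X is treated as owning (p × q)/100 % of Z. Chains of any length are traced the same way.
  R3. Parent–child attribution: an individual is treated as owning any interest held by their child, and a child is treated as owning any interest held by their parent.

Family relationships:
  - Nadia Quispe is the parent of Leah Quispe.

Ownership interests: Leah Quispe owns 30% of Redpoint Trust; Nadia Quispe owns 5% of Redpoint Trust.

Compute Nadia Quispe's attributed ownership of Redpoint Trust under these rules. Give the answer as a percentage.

35%

By parent–child attribution (R3), Nadia Quispe is treated as also owning Leah Quispe's interest in Redpoint Trust, giving 5% + 30% = 35%.
Direct interest in Redpoint Trust: 35%.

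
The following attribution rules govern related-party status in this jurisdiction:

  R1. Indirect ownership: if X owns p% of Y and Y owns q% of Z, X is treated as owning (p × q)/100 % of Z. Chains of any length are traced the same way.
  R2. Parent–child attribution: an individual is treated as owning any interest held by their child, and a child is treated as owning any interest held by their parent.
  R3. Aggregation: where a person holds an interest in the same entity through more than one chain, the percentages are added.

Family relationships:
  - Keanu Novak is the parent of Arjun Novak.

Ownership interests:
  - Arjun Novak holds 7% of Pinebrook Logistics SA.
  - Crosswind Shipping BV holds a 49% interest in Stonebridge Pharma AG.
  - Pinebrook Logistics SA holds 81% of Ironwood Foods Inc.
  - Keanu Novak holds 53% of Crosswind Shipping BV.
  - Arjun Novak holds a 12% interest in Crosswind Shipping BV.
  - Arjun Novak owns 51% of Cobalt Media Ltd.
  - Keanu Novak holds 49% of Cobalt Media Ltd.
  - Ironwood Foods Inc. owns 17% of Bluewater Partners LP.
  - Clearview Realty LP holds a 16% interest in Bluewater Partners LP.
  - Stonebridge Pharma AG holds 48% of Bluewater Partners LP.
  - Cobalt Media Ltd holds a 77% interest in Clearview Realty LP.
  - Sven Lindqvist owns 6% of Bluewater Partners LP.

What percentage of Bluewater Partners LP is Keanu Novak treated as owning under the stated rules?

28.5719%

By parent–child attribution (R2), Keanu Novak is treated as also owning Arjun Novak's interest in Crosswind Shipping BV, giving 53% + 12% = 65%.
By parent–child attribution (R2), Keanu Novak is treated as also owning Arjun Novak's interest in Cobalt Media Ltd, giving 49% + 51% = 100%.
By parent–child attribution (R2), Keanu Novak is treated as owning Arjun Novak's 7% interest in Pinebrook Logistics SA.
Chain via Crosswind Shipping BV → Stonebridge Pharma AG (R1): 65% × 49% × 48% = 15.288% of Bluewater Partners LP.
Chain via Cobalt Media Ltd → Clearview Realty LP (R1): 100% × 77% × 16% = 12.32% of Bluewater Partners LP.
Chain via Pinebrook Logistics SA → Ironwood Foods Inc. (R1): 7% × 81% × 17% = 0.9639% of Bluewater Partners LP.
Aggregating (R3): 15.288% + 12.32% + 0.9639% = 28.5719%.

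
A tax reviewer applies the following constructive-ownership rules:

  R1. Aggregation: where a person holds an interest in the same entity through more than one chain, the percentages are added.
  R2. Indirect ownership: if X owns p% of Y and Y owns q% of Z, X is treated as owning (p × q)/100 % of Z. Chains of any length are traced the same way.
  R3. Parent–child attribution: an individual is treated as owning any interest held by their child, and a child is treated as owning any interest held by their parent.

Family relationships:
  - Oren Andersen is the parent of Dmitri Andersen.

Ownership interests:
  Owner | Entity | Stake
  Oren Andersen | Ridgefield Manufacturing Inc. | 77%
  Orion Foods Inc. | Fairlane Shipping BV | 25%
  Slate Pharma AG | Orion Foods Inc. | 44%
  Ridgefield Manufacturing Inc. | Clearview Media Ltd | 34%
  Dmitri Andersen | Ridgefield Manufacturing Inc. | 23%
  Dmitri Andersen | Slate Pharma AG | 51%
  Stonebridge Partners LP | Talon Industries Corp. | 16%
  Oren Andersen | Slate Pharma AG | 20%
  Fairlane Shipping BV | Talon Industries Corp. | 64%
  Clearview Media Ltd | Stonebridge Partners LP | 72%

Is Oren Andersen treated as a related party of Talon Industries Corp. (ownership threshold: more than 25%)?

No

By parent–child attribution (R3), Oren Andersen is treated as also owning Dmitri Andersen's interest in Ridgefield Manufacturing Inc, giving 77% + 23% = 100%.
By parent–child attribution (R3), Oren Andersen is treated as also owning Dmitri Andersen's interest in Slate Pharma AG, giving 20% + 51% = 71%.
Chain via Ridgefield Manufacturing Inc. → Clearview Media Ltd → Stonebridge Partners LP (R2): 100% × 34% × 72% × 16% = 3.9168% of Talon Industries Corp.
Chain via Slate Pharma AG → Orion Foods Inc. → Fairlane Shipping BV (R2): 71% × 44% × 25% × 64% = 4.9984% of Talon Industries Corp.
Aggregating (R1): 3.9168% + 4.9984% = 8.9152%.
8.9152% does not exceed the 25% threshold, so Oren is not a related party to Talon Industries Corp.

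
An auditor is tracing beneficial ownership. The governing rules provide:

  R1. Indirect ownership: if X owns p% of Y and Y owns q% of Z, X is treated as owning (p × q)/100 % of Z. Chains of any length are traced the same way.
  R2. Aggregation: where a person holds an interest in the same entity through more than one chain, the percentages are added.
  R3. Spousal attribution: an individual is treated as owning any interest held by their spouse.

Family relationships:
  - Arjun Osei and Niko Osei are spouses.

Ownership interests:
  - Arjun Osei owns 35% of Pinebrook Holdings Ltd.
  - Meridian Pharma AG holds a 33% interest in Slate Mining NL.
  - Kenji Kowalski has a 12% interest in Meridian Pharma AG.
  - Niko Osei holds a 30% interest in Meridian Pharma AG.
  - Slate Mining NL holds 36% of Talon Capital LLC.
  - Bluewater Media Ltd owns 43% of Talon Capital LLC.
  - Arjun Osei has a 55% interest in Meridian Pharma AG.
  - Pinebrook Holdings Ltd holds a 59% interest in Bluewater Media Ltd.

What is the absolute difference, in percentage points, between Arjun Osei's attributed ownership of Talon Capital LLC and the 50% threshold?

By spousal attribution (R3), Arjun Osei is treated as also owning Niko Osei's interest in Meridian Pharma AG, giving 55% + 30% = 85%.
Chain via Meridian Pharma AG → Slate Mining NL (R1): 85% × 33% × 36% = 10.098% of Talon Capital LLC.
Chain via Pinebrook Holdings Ltd → Bluewater Media Ltd (R1): 35% × 59% × 43% = 8.8795% of Talon Capital LLC.
Aggregating (R2): 10.098% + 8.8795% = 18.9775%.
18.9775% falls short of the 50% threshold by 31.0225 percentage points.

31.0225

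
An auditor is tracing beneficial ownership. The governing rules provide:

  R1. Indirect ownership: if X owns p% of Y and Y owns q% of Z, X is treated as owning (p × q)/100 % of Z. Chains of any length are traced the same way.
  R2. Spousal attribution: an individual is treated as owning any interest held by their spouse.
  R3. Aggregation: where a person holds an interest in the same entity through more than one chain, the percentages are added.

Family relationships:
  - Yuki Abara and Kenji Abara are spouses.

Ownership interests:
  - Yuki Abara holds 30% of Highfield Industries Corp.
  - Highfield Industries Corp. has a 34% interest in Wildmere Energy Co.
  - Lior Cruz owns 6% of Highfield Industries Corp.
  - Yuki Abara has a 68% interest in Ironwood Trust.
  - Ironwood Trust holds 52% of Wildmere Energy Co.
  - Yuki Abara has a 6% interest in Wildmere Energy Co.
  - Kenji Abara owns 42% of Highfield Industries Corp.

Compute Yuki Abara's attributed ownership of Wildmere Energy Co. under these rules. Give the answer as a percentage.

By spousal attribution (R2), Yuki Abara is treated as also owning Kenji Abara's interest in Highfield Industries Corp, giving 30% + 42% = 72%.
Chain via Ironwood Trust (R1): 68% × 52% = 35.36% of Wildmere Energy Co.
Chain via Highfield Industries Corp. (R1): 72% × 34% = 24.48% of Wildmere Energy Co.
Direct interest in Wildmere Energy Co: 6%.
Aggregating (R3): 35.36% + 24.48% + 6% = 65.84%.

65.84%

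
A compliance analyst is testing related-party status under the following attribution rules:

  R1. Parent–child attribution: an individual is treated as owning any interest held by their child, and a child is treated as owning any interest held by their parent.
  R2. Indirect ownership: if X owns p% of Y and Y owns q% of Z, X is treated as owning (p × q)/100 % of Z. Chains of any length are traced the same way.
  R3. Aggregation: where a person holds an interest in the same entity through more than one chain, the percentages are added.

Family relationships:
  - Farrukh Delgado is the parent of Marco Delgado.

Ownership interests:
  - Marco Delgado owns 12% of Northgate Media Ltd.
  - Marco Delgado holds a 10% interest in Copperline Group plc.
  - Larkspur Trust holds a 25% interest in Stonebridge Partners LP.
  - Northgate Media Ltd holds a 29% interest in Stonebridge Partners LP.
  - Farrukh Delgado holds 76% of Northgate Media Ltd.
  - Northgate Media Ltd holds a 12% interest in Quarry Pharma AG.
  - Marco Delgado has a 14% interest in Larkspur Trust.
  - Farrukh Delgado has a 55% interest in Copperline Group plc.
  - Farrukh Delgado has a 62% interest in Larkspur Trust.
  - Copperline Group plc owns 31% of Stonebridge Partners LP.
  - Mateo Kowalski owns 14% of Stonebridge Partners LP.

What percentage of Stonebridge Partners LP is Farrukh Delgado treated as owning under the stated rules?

64.67%

By parent–child attribution (R1), Farrukh Delgado is treated as also owning Marco Delgado's interest in Larkspur Trust, giving 62% + 14% = 76%.
By parent–child attribution (R1), Farrukh Delgado is treated as also owning Marco Delgado's interest in Northgate Media Ltd, giving 76% + 12% = 88%.
By parent–child attribution (R1), Farrukh Delgado is treated as also owning Marco Delgado's interest in Copperline Group plc, giving 55% + 10% = 65%.
Chain via Larkspur Trust (R2): 76% × 25% = 19% of Stonebridge Partners LP.
Chain via Northgate Media Ltd (R2): 88% × 29% = 25.52% of Stonebridge Partners LP.
Chain via Copperline Group plc (R2): 65% × 31% = 20.15% of Stonebridge Partners LP.
Aggregating (R3): 19% + 25.52% + 20.15% = 64.67%.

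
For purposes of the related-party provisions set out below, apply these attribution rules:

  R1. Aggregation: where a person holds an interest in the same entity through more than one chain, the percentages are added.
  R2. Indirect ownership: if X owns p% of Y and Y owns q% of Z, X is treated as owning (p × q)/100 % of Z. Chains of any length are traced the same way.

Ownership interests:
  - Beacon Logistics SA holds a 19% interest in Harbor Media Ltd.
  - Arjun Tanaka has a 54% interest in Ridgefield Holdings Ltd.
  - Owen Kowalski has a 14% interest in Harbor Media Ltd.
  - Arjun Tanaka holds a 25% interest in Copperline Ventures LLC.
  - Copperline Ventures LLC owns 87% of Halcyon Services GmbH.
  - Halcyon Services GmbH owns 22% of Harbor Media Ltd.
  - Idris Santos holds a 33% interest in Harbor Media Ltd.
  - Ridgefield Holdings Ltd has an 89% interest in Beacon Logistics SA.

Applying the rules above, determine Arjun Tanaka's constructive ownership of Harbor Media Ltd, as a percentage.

Chain via Copperline Ventures LLC → Halcyon Services GmbH (R2): 25% × 87% × 22% = 4.785% of Harbor Media Ltd.
Chain via Ridgefield Holdings Ltd → Beacon Logistics SA (R2): 54% × 89% × 19% = 9.1314% of Harbor Media Ltd.
Aggregating (R1): 4.785% + 9.1314% = 13.9164%.

13.9164%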